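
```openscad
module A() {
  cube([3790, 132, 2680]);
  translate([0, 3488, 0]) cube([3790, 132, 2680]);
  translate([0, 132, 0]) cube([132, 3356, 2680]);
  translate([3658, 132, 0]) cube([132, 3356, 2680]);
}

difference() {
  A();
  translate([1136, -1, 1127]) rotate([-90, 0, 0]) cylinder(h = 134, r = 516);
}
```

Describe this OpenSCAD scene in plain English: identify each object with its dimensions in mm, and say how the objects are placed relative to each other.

A is the wall frame of a small rectangular building: four walls, each 2680 mm tall and 132 mm thick, enclosing a footprint 3790 mm (x) by 3620 mm (y) outside-to-outside, with no floor or roof. The front and back walls (the −y and +y sides) span the full width; the two side walls fit between them.

The house frame has a circular hole of radius 516 mm through its front wall, centred at (x = 1136, z = 1127).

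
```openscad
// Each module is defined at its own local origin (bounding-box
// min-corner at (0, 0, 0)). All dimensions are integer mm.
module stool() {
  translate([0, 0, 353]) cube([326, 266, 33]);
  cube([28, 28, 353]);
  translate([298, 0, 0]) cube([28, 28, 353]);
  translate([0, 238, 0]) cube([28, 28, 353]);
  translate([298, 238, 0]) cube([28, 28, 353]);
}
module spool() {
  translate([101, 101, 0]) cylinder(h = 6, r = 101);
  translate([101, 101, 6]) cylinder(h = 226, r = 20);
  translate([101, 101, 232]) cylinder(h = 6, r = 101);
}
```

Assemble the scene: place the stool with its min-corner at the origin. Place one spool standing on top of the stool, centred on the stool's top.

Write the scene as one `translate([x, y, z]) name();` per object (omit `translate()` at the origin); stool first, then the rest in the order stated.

stool();
translate([62, 32, 386]) spool();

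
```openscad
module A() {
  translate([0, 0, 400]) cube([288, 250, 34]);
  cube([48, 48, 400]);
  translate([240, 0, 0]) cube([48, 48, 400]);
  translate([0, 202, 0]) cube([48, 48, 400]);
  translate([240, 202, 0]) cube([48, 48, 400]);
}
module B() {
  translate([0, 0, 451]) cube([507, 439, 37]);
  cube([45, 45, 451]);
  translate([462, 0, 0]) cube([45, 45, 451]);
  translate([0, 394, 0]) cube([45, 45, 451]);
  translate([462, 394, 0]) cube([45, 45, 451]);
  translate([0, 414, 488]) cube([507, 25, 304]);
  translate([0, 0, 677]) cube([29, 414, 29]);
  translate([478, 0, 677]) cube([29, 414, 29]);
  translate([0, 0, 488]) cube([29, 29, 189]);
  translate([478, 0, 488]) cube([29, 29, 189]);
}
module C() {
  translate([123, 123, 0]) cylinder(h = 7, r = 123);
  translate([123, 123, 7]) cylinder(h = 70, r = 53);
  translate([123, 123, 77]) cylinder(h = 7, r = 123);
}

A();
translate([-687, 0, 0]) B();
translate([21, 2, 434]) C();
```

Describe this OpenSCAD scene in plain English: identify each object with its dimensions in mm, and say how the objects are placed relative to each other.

A is a simple wooden stool: a rectangular seat 288 mm (x) by 250 mm (y), 34 mm thick, top face at z = 434 mm, on four square legs, each 48×48 mm in cross-section. The legs rest on z = 0, each flush with a corner of the seat.

B is a chair: 507×439 mm seat, 37 mm thick, top at z = 488 mm, on four 45 mm square corner legs flush with the seat edges. A 25 mm thick backrest slab spans the full seat width, extending 304 mm above the seat top, its back face flush with the seat's +y edge. Two armrests of 29×29 mm section run along each side from the seat's front edge to the front of the backrest, top faces 218 mm above the seat top and outer faces flush with the seat's x-edges; a 29×29 mm post under the front of each armrest stands on the seat at the front corner.

C is a spool: two coaxial disc flanges of radius 123 mm and thickness 7 mm, joined by a core cylinder of radius 53 mm and height 70 mm. The lower flange rests on z = 0 and the three cylinders share a vertical axis.

The chair is on the floor beside the stool on its −x side. The spool is on top of the stool, centred.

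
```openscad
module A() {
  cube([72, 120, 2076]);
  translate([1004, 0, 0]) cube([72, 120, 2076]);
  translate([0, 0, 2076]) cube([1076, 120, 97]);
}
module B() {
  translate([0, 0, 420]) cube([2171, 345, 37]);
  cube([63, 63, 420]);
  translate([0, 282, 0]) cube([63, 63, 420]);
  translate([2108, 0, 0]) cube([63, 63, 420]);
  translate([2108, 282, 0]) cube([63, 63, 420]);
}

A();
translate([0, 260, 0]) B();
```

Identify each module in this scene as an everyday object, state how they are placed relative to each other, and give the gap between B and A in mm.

A is a door frame. B is a bench. The bench is on the floor beside the door frame on its +y side. The gap between the bench and the door frame is 140 mm.

The bench's nearest face is 140 mm from the door frame's +y face.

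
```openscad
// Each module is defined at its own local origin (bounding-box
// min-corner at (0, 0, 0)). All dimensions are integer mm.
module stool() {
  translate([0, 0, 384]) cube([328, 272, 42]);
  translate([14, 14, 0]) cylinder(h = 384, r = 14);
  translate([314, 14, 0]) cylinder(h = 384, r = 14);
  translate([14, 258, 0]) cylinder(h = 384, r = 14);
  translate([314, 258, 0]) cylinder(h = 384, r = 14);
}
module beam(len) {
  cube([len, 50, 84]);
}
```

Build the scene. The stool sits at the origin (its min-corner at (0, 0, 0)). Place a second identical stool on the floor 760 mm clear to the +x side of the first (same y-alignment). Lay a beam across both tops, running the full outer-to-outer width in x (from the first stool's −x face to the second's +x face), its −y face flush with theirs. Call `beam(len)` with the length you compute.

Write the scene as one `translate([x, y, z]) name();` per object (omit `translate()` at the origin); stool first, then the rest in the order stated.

stool();
translate([1088, 0, 0]) stool();
translate([0, 0, 426]) beam(1416);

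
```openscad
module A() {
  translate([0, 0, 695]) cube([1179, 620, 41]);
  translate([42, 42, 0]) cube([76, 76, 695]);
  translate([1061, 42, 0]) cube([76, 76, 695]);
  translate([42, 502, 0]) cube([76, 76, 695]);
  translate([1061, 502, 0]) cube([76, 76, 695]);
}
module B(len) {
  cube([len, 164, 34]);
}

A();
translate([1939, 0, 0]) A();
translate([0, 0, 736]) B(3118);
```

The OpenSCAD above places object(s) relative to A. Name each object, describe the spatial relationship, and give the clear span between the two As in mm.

Second table starts at x = 1939; first ends at x = 1179; clear span = 1939 − 1179 = 760 mm.

A is a table. B is a beam. A beam spans the tops of two tables. The clear span between the two tables is 760 mm.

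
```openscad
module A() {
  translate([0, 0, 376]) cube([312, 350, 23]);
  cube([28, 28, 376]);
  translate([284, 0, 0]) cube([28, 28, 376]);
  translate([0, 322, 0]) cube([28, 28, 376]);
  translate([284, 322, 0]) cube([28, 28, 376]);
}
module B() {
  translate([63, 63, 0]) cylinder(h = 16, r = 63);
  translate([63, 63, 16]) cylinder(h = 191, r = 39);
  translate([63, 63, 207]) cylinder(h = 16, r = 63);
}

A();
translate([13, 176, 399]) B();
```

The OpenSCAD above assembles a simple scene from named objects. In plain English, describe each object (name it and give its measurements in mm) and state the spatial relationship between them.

A is a four-legged stool. The seat is a 312×350×23 mm slab whose top surface is at z = 399 mm; four square legs, each 28×28 mm in cross-section, run from the floor (z = 0) to the underside of the seat, each flush with a corner of the seat.

B is a spool: two coaxial disc flanges of radius 63 mm and thickness 16 mm, joined by a core cylinder of radius 39 mm and height 191 mm. The lower flange rests on z = 0 and the three cylinders share a vertical axis.

The spool is on top of the stool.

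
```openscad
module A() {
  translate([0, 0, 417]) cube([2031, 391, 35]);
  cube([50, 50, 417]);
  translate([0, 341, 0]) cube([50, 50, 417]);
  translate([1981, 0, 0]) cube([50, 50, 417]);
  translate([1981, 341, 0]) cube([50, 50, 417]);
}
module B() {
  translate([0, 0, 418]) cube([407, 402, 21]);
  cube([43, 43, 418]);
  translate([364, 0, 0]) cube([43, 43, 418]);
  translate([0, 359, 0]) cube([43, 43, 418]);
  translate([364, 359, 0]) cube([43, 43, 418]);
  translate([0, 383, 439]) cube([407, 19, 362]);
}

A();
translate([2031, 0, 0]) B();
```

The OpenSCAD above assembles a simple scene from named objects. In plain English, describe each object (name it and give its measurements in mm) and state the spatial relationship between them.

A is a long wooden bench with a 2031 mm (x) × 391 mm (y) seat, 35 mm thick, its top surface 452 mm above the floor. Four 50 mm square legs at the seat corners, flush with the edges, run from z = 0 to the seat underside.

B is a chair: 407×402 mm seat, 21 mm thick, top at z = 439 mm, on four 43 mm square corner legs flush with the seat edges. A 19 mm thick backrest slab spans the full seat width, extending 362 mm above the seat top, its back face flush with the seat's +y edge.

The chair is against the bench's +x side, with their −y faces flush.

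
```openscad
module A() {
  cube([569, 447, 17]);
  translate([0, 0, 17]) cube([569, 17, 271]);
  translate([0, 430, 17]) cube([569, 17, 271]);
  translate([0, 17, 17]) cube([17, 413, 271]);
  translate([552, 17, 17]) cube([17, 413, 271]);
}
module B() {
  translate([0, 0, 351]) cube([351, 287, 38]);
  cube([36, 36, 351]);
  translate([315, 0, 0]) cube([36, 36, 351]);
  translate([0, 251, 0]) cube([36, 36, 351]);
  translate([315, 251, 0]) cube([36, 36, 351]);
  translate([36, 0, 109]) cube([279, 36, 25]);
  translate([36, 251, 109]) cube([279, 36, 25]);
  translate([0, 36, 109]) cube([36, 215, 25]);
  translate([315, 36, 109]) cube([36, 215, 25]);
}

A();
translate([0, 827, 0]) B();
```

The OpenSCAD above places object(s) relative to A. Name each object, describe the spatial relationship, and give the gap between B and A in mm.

A is an open box. B is a stool. The stool is on the floor beside the open box on its +y side. The gap between the stool and the open box is 380 mm.

The stool's nearest face is 380 mm from the open box's +y face.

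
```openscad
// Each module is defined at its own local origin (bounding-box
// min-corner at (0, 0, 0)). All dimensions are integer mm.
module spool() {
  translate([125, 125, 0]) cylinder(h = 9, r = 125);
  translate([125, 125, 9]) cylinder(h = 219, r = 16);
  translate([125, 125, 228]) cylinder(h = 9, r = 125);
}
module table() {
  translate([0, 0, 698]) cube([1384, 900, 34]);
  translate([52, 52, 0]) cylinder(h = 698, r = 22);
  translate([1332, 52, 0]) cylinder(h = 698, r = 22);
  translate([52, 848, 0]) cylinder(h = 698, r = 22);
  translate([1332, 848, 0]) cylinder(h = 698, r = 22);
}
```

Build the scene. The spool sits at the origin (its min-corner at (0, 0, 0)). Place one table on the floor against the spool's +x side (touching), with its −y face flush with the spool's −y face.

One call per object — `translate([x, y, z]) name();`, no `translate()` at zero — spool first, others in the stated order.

spool();
translate([250, 0, 0]) table();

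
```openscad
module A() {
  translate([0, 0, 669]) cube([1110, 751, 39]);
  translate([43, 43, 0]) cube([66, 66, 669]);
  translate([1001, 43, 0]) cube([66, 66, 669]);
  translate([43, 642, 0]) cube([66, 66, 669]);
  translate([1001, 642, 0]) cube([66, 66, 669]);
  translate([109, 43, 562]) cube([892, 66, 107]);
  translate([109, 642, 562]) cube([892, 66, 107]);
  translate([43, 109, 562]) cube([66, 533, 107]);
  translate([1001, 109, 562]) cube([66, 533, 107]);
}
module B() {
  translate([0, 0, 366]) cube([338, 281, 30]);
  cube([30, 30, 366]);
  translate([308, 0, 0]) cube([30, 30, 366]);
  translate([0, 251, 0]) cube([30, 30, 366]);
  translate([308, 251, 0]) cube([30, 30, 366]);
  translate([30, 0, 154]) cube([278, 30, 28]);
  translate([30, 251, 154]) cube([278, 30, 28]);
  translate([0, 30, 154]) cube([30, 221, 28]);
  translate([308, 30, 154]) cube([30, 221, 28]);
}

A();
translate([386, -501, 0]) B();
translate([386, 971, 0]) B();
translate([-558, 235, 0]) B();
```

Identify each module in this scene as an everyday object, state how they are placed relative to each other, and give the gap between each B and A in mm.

A is a table. B is a stool. Three stools sit around the table at the −y, +y, −x sides. The gap between each stool and the table is 220 mm.

Each stool's nearest face is 220 mm from the table's bounding box.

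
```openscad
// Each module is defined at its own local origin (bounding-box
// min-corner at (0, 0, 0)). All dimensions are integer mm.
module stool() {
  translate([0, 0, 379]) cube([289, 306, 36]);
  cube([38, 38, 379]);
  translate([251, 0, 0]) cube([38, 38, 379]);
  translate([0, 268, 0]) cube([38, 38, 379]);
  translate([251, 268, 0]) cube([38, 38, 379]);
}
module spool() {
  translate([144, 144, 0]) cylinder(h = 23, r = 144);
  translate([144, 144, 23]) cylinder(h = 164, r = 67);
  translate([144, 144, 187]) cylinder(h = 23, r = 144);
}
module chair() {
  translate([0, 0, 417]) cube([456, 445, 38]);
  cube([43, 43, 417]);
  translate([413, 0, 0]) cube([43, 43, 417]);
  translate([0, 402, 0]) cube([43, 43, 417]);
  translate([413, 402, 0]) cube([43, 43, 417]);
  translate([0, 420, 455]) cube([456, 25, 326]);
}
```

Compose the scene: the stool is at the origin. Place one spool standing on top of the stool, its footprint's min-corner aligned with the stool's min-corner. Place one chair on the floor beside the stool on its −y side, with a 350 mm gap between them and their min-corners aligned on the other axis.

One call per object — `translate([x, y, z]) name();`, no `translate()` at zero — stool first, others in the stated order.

stool();
translate([0, 0, 415]) spool();
translate([0, -795, 0]) chair();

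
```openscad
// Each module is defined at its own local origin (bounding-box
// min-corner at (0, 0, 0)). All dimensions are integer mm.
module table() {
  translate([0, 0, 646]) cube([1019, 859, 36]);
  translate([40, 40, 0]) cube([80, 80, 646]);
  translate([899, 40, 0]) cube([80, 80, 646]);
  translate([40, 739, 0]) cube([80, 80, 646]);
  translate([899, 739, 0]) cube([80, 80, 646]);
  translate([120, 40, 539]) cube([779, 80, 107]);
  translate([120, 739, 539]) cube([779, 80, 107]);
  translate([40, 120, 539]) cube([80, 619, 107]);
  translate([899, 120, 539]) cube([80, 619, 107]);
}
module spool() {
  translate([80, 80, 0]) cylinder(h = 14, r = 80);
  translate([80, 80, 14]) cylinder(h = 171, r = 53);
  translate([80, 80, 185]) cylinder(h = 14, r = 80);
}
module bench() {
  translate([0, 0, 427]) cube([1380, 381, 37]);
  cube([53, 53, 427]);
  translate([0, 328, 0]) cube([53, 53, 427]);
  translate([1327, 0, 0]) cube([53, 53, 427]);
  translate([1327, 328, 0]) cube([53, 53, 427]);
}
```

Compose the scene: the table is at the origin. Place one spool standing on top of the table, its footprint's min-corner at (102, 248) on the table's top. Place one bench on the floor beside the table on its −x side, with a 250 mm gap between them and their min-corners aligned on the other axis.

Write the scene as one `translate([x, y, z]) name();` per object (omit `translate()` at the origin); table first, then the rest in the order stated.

table();
translate([102, 248, 682]) spool();
translate([-1630, 0, 0]) bench();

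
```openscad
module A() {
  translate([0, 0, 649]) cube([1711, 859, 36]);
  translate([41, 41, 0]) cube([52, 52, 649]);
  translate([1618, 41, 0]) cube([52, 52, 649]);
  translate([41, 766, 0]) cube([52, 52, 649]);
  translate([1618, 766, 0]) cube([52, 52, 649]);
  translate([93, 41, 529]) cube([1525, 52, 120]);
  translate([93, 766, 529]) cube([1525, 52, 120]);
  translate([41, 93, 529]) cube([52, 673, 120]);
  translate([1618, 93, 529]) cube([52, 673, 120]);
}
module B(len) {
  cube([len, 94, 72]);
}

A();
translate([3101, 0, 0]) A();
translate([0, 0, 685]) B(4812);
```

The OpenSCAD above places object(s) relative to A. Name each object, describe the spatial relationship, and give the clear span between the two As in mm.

A is a table. B is a beam. A beam spans the tops of two tables. The clear span between the two tables is 1390 mm.

Second table starts at x = 3101; first ends at x = 1711; clear span = 3101 − 1711 = 1390 mm.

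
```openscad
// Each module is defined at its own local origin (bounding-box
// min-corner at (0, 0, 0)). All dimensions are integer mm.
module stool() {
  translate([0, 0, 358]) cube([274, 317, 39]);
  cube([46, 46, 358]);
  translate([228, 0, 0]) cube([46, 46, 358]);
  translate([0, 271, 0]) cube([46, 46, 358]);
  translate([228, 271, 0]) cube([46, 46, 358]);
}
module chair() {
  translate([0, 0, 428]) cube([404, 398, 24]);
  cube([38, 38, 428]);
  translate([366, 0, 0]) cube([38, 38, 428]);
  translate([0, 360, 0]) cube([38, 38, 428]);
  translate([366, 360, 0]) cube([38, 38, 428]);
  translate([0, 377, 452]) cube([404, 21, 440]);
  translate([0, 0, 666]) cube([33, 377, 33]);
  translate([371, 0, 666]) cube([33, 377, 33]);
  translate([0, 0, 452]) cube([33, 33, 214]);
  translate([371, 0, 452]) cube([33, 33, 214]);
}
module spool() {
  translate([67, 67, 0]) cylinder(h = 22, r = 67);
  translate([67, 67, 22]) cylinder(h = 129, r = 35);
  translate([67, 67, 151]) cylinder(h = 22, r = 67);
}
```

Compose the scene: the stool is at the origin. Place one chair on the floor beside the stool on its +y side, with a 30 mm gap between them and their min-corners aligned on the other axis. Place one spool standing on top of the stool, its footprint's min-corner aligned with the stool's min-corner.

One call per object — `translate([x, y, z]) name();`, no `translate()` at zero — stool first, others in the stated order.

stool();
translate([0, 347, 0]) chair();
translate([0, 0, 397]) spool();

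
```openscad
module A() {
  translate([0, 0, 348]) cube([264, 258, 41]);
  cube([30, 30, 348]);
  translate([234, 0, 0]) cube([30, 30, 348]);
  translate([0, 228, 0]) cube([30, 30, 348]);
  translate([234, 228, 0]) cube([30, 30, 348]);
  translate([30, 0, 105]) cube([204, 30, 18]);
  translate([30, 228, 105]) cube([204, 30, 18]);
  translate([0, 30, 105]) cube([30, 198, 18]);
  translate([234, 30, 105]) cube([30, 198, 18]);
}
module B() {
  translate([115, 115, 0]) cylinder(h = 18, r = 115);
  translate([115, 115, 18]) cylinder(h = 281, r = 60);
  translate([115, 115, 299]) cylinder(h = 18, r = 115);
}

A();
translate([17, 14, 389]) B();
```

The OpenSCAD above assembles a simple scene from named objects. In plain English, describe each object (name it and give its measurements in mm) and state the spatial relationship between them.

A is a four-legged stool. The seat is a 264×258×41 mm slab whose top surface is at z = 389 mm; four square legs, each 30×30 mm in cross-section, run from the floor (z = 0) to the underside of the seat, each flush with a corner of the seat. Four stretchers, 30 mm wide and 18 mm tall, connect adjacent legs with their undersides at z = 105 mm, each running between the inner faces of the legs it joins and aligned with the legs' outer faces on the other axis.

B is a spool: two coaxial disc flanges of radius 115 mm and thickness 18 mm, joined by a core cylinder of radius 60 mm and height 281 mm. The lower flange rests on z = 0 and the three cylinders share a vertical axis.

The spool is on top of the stool, centred.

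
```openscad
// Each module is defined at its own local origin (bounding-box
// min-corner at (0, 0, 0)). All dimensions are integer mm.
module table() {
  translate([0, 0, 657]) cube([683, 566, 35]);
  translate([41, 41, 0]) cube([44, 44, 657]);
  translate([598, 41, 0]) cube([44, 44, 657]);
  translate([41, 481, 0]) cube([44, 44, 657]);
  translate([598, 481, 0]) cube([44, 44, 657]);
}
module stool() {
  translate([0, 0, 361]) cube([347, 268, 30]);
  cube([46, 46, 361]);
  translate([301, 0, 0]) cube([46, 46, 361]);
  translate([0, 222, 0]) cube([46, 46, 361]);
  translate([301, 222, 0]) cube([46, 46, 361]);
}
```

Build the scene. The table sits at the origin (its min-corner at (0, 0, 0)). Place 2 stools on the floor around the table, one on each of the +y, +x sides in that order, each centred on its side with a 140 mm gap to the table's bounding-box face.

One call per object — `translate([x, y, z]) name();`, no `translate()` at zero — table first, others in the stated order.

table();
translate([168, 706, 0]) stool();
translate([823, 149, 0]) stool();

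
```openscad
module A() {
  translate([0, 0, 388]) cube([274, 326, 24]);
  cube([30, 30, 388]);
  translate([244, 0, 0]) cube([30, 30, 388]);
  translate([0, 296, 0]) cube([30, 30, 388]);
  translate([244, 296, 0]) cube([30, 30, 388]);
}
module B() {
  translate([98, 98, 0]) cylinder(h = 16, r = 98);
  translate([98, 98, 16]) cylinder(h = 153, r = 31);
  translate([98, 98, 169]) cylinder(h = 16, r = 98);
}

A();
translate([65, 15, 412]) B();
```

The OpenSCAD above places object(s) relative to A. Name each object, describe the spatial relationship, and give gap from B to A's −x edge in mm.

The spool's min-x is at 65; the stool's min-x is 0; gap = 65 mm.

A is a stool. B is a spool. The spool is on top of the stool. The gap from the spool to the stool's −x edge is 65 mm.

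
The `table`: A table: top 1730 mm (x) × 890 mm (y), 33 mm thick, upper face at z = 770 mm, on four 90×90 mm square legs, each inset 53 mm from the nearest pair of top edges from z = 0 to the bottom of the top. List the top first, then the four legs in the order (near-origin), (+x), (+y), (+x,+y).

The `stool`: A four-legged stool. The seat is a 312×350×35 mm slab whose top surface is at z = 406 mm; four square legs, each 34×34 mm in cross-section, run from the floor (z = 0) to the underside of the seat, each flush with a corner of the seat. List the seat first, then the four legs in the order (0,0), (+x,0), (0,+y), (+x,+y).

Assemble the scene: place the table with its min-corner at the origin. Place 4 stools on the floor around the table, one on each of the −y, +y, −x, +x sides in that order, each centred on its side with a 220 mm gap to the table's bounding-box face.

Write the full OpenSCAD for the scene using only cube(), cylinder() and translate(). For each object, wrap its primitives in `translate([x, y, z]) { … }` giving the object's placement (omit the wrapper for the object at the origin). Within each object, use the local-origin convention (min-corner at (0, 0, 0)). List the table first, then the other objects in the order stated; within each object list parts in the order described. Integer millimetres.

translate([0, 0, 737]) cube([1730, 890, 33]);
translate([53, 53, 0]) cube([90, 90, 737]);
translate([1587, 53, 0]) cube([90, 90, 737]);
translate([53, 747, 0]) cube([90, 90, 737]);
translate([1587, 747, 0]) cube([90, 90, 737]);
translate([709, -570, 0]) {
  translate([0, 0, 371]) cube([312, 350, 35]);
  cube([34, 34, 371]);
  translate([278, 0, 0]) cube([34, 34, 371]);
  translate([0, 316, 0]) cube([34, 34, 371]);
  translate([278, 316, 0]) cube([34, 34, 371]);
}
translate([709, 1110, 0]) {
  translate([0, 0, 371]) cube([312, 350, 35]);
  cube([34, 34, 371]);
  translate([278, 0, 0]) cube([34, 34, 371]);
  translate([0, 316, 0]) cube([34, 34, 371]);
  translate([278, 316, 0]) cube([34, 34, 371]);
}
translate([-532, 270, 0]) {
  translate([0, 0, 371]) cube([312, 350, 35]);
  cube([34, 34, 371]);
  translate([278, 0, 0]) cube([34, 34, 371]);
  translate([0, 316, 0]) cube([34, 34, 371]);
  translate([278, 316, 0]) cube([34, 34, 371]);
}
translate([1950, 270, 0]) {
  translate([0, 0, 371]) cube([312, 350, 35]);
  cube([34, 34, 371]);
  translate([278, 0, 0]) cube([34, 34, 371]);
  translate([0, 316, 0]) cube([34, 34, 371]);
  translate([278, 316, 0]) cube([34, 34, 371]);
}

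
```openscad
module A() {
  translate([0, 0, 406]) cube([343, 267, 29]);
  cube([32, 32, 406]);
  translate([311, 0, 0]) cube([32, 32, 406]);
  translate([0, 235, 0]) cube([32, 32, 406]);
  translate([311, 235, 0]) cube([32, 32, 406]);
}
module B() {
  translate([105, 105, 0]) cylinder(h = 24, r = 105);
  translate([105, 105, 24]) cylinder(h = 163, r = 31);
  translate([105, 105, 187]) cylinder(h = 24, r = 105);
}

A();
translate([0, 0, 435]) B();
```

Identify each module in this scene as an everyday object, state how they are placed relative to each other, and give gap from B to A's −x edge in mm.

The spool's min-x is at 0; the stool's min-x is 0; gap = 0 mm.

A is a stool. B is a spool. The spool is on top of the stool. The gap from the spool to the stool's −x edge is 0 mm.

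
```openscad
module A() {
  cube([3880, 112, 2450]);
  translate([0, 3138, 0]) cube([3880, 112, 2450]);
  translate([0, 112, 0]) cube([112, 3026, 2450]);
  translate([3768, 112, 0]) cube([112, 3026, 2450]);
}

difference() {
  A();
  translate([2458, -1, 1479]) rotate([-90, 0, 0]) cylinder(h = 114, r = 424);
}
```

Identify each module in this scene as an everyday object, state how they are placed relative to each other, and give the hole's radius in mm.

The subtracted cylinder has r = 424 mm.

A is a house frame. The house frame has a circular hole through its front wall. The hole's radius is 424 mm.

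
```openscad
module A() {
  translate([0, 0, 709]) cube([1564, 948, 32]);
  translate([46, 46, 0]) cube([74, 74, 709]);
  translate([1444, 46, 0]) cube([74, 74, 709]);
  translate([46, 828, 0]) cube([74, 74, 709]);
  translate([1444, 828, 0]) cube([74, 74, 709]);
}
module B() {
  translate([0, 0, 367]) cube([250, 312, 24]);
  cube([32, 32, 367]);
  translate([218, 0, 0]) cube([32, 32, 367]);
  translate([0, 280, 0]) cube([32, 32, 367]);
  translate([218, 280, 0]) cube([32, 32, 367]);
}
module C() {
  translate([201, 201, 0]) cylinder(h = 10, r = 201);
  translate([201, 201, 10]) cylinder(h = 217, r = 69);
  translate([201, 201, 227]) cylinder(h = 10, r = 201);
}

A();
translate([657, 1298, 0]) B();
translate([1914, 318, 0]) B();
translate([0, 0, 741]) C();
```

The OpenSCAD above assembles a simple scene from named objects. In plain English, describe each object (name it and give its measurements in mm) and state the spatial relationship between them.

A is a table: top 1564 mm (x) × 948 mm (y), 32 mm thick, upper face at z = 741 mm, on four 74×74 mm square legs, each inset 46 mm from the nearest pair of top edges, running from z = 0 to the bottom of the top.

B is a four-legged stool. The seat is a 250×312×24 mm slab whose top surface is at z = 391 mm; four square legs, each 32×32 mm in cross-section, run from the floor (z = 0) to the underside of the seat, each flush with a corner of the seat.

C is a spool: two coaxial disc flanges of radius 201 mm and thickness 10 mm, joined by a core cylinder of radius 69 mm and height 217 mm. The lower flange rests on z = 0 and the three cylinders share a vertical axis.

Two stools sit around the table at the +y, +x sides. The spool is on top of the table.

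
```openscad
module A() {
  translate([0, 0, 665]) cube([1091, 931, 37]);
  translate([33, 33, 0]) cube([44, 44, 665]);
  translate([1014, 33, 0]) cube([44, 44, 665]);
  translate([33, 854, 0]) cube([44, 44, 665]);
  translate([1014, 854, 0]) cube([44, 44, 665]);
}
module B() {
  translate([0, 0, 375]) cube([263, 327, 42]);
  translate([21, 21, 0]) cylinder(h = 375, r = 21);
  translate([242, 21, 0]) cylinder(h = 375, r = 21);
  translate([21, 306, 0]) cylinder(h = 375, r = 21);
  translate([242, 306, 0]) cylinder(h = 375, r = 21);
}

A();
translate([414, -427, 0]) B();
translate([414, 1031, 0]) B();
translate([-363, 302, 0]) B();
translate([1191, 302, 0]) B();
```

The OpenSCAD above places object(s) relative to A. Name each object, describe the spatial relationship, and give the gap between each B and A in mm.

Each stool's nearest face is 100 mm from the table's bounding box.

A is a table. B is a stool. Four stools sit around the table at the −y, +y, −x, +x sides. The gap between each stool and the table is 100 mm.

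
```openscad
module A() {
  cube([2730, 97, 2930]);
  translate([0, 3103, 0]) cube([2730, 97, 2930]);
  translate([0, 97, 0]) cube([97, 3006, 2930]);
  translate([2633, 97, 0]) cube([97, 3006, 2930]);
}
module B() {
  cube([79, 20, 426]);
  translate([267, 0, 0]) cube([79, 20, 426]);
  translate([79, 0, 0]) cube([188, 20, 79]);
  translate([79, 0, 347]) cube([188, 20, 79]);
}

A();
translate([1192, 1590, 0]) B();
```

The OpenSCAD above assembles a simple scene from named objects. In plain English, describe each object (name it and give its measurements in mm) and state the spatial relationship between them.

A is a box-shaped house frame (walls only): outside footprint 2730×3200 mm, wall height 2930 mm, wall thickness 97 mm. The two y-facing walls run the full x-width; the two x-facing walls fit between the inner faces of the y-facing walls.

B is a picture frame with a 188×268 mm rectangular opening (x by z) and a uniform 79 mm border on every side. Frame depth is 20 mm along y. It is built from two vertical stiles running the full outside height and two horizontal rails spanning the gap between the stiles.

The picture frame sits inside the house frame, centred.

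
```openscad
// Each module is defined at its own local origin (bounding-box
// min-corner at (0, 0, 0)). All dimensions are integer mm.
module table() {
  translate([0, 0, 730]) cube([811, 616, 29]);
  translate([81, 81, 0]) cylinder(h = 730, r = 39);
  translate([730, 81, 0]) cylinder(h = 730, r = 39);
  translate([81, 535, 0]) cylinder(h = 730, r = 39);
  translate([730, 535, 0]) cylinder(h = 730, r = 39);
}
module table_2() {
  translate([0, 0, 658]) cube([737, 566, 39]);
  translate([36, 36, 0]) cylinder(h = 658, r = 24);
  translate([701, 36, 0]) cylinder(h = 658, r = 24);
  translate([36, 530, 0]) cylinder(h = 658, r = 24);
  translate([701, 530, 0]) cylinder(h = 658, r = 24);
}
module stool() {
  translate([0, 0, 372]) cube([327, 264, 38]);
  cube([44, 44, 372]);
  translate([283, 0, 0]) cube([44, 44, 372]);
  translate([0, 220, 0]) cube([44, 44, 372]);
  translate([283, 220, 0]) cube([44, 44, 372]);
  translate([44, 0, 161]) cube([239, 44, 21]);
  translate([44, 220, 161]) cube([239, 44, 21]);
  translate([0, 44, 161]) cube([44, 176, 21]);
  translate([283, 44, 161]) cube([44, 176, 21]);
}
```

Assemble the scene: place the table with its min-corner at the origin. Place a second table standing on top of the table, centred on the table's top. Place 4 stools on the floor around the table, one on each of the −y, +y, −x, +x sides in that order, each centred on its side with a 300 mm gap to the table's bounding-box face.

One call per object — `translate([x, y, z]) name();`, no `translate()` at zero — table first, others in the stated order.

table();
translate([37, 25, 759]) table_2();
translate([242, -564, 0]) stool();
translate([242, 916, 0]) stool();
translate([-627, 176, 0]) stool();
translate([1111, 176, 0]) stool();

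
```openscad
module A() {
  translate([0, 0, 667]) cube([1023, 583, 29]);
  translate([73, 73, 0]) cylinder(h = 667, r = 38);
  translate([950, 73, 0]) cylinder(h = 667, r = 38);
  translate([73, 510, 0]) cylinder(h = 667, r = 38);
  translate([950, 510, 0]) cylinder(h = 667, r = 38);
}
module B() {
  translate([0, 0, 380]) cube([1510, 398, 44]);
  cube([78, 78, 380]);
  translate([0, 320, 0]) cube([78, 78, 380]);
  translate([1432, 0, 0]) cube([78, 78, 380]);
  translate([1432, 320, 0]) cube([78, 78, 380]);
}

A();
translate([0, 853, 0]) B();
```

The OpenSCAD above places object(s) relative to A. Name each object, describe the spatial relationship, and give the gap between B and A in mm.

A is a table. B is a bench. The bench is on the floor beside the table on its +y side. The gap between the bench and the table is 270 mm.

The bench's nearest face is 270 mm from the table's +y face.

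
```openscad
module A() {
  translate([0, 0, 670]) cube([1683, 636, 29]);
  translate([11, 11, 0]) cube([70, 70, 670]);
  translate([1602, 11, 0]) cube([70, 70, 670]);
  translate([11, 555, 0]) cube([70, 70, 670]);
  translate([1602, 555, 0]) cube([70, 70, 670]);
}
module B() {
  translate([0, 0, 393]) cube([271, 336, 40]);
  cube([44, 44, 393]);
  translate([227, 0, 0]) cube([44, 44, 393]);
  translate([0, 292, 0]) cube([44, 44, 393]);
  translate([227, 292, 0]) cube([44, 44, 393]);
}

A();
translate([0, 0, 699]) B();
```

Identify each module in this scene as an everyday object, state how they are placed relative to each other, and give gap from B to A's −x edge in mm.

The stool's min-x is at 0; the table's min-x is 0; gap = 0 mm.

A is a table. B is a stool. The stool is on top of the table. The gap from the stool to the table's −x edge is 0 mm.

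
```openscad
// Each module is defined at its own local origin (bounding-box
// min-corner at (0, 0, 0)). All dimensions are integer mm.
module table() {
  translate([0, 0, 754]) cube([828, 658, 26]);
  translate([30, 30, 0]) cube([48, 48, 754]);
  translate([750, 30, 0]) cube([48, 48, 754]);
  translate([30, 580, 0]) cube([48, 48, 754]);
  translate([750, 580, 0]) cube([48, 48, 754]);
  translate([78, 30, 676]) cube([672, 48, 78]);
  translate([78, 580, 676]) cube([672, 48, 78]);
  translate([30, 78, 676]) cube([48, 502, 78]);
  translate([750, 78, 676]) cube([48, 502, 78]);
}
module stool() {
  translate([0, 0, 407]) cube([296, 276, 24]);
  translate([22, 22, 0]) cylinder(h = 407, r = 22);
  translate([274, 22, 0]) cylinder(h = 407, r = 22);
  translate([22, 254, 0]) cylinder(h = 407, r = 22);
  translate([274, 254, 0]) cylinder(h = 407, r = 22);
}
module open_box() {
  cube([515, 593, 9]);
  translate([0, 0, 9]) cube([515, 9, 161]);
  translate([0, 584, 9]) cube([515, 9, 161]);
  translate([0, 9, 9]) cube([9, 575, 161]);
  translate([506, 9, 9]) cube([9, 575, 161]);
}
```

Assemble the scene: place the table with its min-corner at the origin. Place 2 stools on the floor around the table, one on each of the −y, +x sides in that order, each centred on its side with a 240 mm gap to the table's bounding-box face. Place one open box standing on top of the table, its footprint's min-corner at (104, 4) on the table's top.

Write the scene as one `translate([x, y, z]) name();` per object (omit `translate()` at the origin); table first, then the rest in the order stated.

table();
translate([266, -516, 0]) stool();
translate([1068, 191, 0]) stool();
translate([104, 4, 780]) open_box();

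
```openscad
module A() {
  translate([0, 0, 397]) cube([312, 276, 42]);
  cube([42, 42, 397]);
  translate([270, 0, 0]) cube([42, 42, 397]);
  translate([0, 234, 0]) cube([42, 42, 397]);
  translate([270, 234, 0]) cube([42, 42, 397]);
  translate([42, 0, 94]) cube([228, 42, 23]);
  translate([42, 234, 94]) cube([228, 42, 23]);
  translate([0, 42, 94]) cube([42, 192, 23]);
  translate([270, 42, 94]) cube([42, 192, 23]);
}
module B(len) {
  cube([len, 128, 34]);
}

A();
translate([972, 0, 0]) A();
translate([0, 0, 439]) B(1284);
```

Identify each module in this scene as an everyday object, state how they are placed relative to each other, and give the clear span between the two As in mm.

Second stool starts at x = 972; first ends at x = 312; clear span = 972 − 312 = 660 mm.

A is a stool. B is a beam. A beam spans the tops of two stools. The clear span between the two stools is 660 mm.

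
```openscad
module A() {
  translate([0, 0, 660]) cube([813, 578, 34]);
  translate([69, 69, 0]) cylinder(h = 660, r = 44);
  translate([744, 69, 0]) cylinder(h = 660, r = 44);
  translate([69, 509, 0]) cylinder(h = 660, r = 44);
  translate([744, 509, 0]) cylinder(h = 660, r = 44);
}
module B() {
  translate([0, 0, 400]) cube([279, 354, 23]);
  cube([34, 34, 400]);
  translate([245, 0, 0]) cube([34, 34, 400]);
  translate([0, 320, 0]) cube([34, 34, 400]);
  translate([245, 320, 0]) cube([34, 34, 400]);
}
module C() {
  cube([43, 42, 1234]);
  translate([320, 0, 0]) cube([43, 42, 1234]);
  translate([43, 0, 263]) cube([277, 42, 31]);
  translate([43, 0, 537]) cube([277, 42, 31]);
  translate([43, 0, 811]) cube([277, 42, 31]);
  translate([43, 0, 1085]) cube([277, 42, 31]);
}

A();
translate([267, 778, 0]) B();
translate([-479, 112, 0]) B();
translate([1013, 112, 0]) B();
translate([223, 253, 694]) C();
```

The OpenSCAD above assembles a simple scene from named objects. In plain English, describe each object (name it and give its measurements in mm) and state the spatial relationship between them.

A is a table: top 813 mm (x) × 578 mm (y), 34 mm thick, upper face at z = 694 mm, on four round legs of 88 mm diameter, each leg's bounding box inset 25 mm from the nearest pair of top edges, running from z = 0 to the bottom of the top.

B is a four-legged stool. The seat is a 279×354×23 mm slab whose top surface is at z = 423 mm; four square legs, each 34×34 mm in cross-section, run from the floor (z = 0) to the underside of the seat, each flush with a corner of the seat.

C is a wooden ladder with two side rails of 43×42 mm section and 1234 mm height, set 363 mm apart overall. Between them run 4 rectangular rungs (42 mm deep, 31 mm thick), front faces flush with the rails' −y face. The bottom of the first rung is 263 mm above the floor and each subsequent rung is 274 mm higher than the one below.

Three stools sit around the table at the +y, −x, +x sides. The ladder is on top of the table.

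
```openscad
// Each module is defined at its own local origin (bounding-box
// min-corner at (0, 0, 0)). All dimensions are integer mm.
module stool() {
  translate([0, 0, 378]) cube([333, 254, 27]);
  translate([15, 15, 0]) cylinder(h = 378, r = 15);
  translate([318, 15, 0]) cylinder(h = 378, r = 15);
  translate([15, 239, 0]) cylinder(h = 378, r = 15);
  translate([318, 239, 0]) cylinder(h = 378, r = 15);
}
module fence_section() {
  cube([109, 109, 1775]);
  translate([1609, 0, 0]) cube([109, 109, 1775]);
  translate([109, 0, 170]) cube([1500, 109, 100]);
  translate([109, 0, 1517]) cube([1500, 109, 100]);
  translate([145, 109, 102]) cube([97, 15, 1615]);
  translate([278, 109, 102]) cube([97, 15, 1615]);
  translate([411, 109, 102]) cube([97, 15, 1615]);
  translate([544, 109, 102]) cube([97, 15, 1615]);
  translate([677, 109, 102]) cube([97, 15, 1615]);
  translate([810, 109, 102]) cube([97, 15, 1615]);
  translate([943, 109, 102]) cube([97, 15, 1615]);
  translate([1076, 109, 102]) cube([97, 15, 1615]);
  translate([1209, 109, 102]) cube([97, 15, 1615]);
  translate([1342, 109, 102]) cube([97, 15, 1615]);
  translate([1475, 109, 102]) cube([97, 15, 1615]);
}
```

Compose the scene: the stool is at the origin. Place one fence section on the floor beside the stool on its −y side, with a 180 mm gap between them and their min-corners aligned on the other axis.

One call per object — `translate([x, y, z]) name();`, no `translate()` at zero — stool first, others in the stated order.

stool();
translate([0, -304, 0]) fence_section();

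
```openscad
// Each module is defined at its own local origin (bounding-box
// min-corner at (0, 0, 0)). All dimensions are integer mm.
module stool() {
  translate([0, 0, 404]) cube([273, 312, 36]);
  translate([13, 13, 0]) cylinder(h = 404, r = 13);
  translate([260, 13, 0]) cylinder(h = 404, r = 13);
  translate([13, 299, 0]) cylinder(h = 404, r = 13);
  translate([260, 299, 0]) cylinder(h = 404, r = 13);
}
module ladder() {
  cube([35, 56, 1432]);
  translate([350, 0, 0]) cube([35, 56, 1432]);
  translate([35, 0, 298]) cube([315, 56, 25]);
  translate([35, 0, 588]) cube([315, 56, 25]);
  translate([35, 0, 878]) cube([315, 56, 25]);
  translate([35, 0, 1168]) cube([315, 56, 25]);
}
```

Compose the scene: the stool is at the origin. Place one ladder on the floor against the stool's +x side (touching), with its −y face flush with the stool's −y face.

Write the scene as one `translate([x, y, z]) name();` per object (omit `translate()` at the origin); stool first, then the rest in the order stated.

stool();
translate([273, 0, 0]) ladder();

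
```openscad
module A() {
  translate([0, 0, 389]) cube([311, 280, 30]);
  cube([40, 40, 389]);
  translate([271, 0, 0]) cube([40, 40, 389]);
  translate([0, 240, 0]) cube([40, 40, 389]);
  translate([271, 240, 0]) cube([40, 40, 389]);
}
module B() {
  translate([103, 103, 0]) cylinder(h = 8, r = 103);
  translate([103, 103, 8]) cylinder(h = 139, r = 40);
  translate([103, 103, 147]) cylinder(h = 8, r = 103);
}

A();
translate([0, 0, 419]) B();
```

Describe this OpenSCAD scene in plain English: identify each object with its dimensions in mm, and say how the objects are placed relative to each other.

A is a four-legged stool. The seat is 311×280 mm, 30 mm thick, top at z = 419 mm. It stands on four square legs, each 40×40 mm in cross-section, from z = 0 to the seat underside, each flush with a corner of the seat.

B is a spool: two coaxial disc flanges of radius 103 mm and thickness 8 mm, joined by a core cylinder of radius 40 mm and height 139 mm. The lower flange rests on z = 0 and the three cylinders share a vertical axis.

The spool is on top of the stool.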